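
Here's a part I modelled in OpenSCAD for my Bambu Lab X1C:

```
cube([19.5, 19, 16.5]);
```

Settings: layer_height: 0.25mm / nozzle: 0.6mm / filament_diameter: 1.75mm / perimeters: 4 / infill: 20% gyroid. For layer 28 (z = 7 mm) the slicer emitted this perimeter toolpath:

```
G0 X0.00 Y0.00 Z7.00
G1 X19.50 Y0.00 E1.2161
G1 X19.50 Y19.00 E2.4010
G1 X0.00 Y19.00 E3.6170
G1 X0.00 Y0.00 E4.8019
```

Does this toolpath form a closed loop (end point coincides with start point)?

Start point (G0): (0.00, 0.00). End point (last G1): the path returns to the start — closed.

yes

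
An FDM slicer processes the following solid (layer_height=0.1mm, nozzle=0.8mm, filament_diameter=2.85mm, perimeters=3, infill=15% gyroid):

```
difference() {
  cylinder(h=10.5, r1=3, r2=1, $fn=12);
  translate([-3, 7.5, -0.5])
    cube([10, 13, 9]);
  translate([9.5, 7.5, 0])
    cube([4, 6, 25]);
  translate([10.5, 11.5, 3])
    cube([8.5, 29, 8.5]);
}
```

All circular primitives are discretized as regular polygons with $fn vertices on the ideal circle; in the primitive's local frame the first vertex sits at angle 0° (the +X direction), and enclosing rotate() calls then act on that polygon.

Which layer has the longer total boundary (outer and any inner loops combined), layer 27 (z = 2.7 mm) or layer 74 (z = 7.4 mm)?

layer 27 (z = 2.7 mm)

Layer 27 (z = 2.7): the cone contributes a regular 12-gon of circumradius 2.486 (interpolated between r1=3 and r2=1 at t=0.257) (perimeter = 2·12·2.486·sin(180°/12) = 15.44 mm); the cube at (-3, 7.5) (footprint 10×13) is included at this height (perimeter 46.00 mm); the cube at (9.5, 7.5) is present — its section is the full 4×6 rectangle (perimeter 20.00 mm); the cube at (10.5, 11.5) is not intersected at this z (z outside [3, 11.5]); Subtracting the remaining from the first: starting from the cone, the 10×13 cube at (-3, 7.5) misses the remaining region (no effect); the 4×6 cube at (9.5, 7.5) misses the remaining region (no effect) — boundary = 15.44 mm. So its perimeter = 15.44 mm. Layer 74 (z = 7.4): the cone (r1=3→r2=1) has section circumradius 1.590 here — a regular 12-gon (perimeter = 2·12·1.590·sin(180°/12) = 9.88 mm); the cube at (-3, 7.5) is present — its section is the full 10×13 rectangle (perimeter 46.00 mm); the cube at (9.5, 7.5) is present — its section is the full 4×6 rectangle (perimeter 20.00 mm); the 8.5×29 cube at (10.5, 11.5) contributes its full rectangle (perimeter 75.00 mm); After the difference (first − rest): starting from the cone, the 10×13 cube at (-3, 7.5) misses the remaining region (no effect); the 4×6 cube at (9.5, 7.5) misses the remaining region (no effect); the 8.5×29 cube at (10.5, 11.5) misses the remaining region (no effect) — boundary = 9.88 mm. So its perimeter = 9.88 mm. Layer 27 is larger (15.44 vs 9.88 mm).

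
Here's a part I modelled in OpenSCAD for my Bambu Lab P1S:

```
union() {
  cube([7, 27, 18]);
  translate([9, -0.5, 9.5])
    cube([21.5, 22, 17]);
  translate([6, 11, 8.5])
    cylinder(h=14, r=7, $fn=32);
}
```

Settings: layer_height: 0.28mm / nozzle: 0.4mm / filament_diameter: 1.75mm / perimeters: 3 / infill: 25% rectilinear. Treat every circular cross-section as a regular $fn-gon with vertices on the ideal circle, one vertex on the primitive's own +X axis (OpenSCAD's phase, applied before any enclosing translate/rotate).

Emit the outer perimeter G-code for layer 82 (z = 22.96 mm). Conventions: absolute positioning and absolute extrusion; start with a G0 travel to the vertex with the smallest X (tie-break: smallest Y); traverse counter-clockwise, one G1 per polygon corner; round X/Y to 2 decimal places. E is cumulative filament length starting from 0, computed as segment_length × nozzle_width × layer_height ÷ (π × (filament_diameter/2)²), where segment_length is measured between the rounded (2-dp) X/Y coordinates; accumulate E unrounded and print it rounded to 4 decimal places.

G0 X9.00 Y-0.50 Z22.96
G1 X30.50 Y-0.50 E1.0011
G1 X30.50 Y21.50 E2.0255
G1 X9.00 Y21.50 E3.0267
G1 X9.00 Y-0.50 E4.0511

At z = 22.96 mm: the cube does not reach this height (z outside [0, 18]); the cube at (9, -0.5) is present — its section is the full 21.5×22 rectangle; the cylinder at (6, 11) is absent (z outside [8.5, 22.5]); Taking the union: only the 21.5×22 cube at (9, -0.5) is present, so the union is just that shape — 1 connected region. The outline is a single polygon with 4 vertices. Extrusion per mm of travel: 0.4 × 0.28 / (π × 0.875²) = 0.046564. Accumulating E over each segment gives final E = 4.0511.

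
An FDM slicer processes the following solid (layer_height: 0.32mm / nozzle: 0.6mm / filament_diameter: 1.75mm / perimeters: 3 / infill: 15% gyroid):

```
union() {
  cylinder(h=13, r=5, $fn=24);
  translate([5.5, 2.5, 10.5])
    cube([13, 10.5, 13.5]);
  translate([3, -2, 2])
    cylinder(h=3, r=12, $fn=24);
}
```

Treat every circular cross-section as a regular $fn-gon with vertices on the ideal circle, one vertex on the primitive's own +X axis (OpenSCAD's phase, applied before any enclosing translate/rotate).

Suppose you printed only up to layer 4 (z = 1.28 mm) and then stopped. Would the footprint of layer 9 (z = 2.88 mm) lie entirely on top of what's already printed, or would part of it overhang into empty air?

Compare the two slices. At z = 1.28: the r=5 cylinder gives a regular 24-gon of circumradius 5 (constant along its height) (area = (24/2)·5.000²·sin(360°/24) = 77.65 mm²); the cube at (5.5, 2.5) is not intersected at this z (z outside [10.5, 24]); the cylinder at (3, -2) is not intersected at this z (z outside [2, 5]); Taking the union: only the r=5 cylinder is present, so the union is just that shape — area = 77.65 mm². At z = 2.88: the r=5 cylinder gives a regular 24-gon of circumradius 5 (constant along its height) (area = (24/2)·5.000²·sin(360°/24) = 77.65 mm²); the cube at (5.5, 2.5) is not intersected at this z (z outside [10.5, 24]); the cylinder at (3, -2): section is a regular 24-gon, circumradius r=12 (area = (24/2)·12.000²·sin(360°/24) = 447.24 mm²); Taking the union: the r=5 cylinder lies entirely inside the r=12 cylinder at (3, -2), so the union is just the r=12 cylinder at (3, -2) — area = 447.24 mm². Checking containment: at z = 2.88 the cross-section extends beyond the z = 1.28 cross-section by about 369.59 mm².

part overhangs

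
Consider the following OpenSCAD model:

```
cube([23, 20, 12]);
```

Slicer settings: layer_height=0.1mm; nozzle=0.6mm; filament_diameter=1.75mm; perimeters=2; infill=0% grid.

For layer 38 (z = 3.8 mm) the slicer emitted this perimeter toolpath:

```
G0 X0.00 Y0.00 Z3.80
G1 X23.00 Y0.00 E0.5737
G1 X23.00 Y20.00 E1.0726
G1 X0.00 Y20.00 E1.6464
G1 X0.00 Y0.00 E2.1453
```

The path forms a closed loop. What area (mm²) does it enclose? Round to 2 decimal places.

Apply the shoelace formula to the sequence of (X, Y) vertices; enclosed area = 460.00 mm².

460.00 mm²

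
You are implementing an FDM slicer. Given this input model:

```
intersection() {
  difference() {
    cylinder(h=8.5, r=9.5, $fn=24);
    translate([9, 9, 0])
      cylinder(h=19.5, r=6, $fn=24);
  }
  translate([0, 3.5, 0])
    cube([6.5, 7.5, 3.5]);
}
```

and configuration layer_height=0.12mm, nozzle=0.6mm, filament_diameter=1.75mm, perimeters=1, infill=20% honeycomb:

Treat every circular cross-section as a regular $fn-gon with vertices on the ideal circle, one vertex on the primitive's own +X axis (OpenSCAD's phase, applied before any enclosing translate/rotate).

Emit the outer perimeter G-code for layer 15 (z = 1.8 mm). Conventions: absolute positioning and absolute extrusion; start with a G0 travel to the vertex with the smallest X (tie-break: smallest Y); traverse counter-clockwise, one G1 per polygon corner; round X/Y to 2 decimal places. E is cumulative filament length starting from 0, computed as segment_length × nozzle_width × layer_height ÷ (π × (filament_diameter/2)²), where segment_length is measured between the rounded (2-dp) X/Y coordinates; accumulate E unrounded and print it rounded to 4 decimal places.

At z = 1.8 mm: the r=9.5 cylinder gives a regular 24-gon of circumradius 9.5 (constant along its height); the cylinder at (9, 9): section is a regular 24-gon, circumradius r=6; Subtracting the remaining from the first: starting from the r=9.5 cylinder, the r=6 cylinder at (9, 9) partially overlaps it — only the 15.30 mm² overlap (of its 111.81 mm²) is removed, clipping the outline — 1 connected region; the cube at (0, 3.5) (footprint 6.5×7.5) is included at this height; Taking the intersection: the 6.5×7.5 cube at (0, 3.5) partially overlaps that combined region; clipping to the common part keeps 23.13 mm² — 1 connected region. The outline is a single polygon with 10 vertices. Extrusion per mm of travel: 0.6 × 0.12 / (π × 0.875²) = 0.029934. Accumulating E over each segment gives final E = 0.6715.

G0 X0.00 Y3.50 Z1.80
G1 X6.50 Y3.50 E0.1946
G1 X6.50 Y3.60 E0.1976
G1 X6.00 Y3.80 E0.2137
G1 X4.76 Y4.76 E0.2606
G1 X3.80 Y6.00 E0.3076
G1 X3.20 Y7.45 E0.3545
G1 X3.01 Y8.95 E0.3998
G1 X2.46 Y9.18 E0.4176
G1 X0.00 Y9.50 E0.4919
G1 X0.00 Y3.50 E0.6715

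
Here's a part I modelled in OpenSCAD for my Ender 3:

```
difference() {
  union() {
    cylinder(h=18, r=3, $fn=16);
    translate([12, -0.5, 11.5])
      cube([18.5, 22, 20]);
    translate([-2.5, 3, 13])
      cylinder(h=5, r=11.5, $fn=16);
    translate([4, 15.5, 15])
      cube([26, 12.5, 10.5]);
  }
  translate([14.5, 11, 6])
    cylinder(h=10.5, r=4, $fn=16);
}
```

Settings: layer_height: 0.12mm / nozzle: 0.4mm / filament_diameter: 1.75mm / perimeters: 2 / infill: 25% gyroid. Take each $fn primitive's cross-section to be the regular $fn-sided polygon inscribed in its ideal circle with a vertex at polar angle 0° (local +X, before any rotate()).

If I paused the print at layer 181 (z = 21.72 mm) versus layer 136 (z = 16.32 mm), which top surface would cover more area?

Layer 181 (z = 21.72): the cylinder does not reach this height (z outside [0, 18]); the 18.5×22 cube at (12, -0.5) contributes its full rectangle (area 407.00 mm²); the cylinder at (-2.5, 3) is absent (z outside [13, 18]); the cube at (4, 15.5) (footprint 26×12.5) is included at this height (area 325.00 mm²); Combining (union): the regions partially overlap — summed areas 732.00 mm² minus the doubly-counted overlap 108.00 mm² gives 624.00 mm² — area = 624.00 mm²; the cylinder at (14.5, 11) does not reach this height (z outside [6, 16.5]); Subtracting the remaining from the first: none of the subtracted shapes is present at this height, so that combined region is unchanged — area = 624.00 mm². So its area = 624.00 mm². Layer 136 (z = 16.32): the cylinder: section is a regular 16-gon, circumradius r=3 (area = (16/2)·3.000²·sin(360°/16) = 27.55 mm²); the cube at (12, -0.5) is present — its section is the full 18.5×22 rectangle (area 407.00 mm²); the r=11.5 cylinder at (-2.5, 3) gives a regular 16-gon of circumradius 11.5 (constant along its height) (area = (16/2)·11.500²·sin(360°/16) = 404.88 mm²); the 26×12.5 cube at (4, 15.5) contributes its full rectangle (area 325.00 mm²); Taking the union: the regions partially overlap — summed areas 1164.43 mm² minus the doubly-counted overlap 135.55 mm² gives 1028.88 mm² — area = 1028.88 mm²; the r=4 cylinder at (14.5, 11) contributes a regular 16-gon of circumradius 4 (area = (16/2)·4.000²·sin(360°/16) = 48.98 mm²); Subtracting the remaining from the first: starting from the result so far (1028.88 mm²), the r=4 cylinder at (14.5, 11) partially overlaps it — only the 42.81 mm² overlap (of its 48.98 mm²) is removed, clipping the outline — area = 986.07 mm². So its area = 986.07 mm². Layer 136 is larger (986.07 vs 624.00 mm²).

layer 136 (z = 16.32 mm)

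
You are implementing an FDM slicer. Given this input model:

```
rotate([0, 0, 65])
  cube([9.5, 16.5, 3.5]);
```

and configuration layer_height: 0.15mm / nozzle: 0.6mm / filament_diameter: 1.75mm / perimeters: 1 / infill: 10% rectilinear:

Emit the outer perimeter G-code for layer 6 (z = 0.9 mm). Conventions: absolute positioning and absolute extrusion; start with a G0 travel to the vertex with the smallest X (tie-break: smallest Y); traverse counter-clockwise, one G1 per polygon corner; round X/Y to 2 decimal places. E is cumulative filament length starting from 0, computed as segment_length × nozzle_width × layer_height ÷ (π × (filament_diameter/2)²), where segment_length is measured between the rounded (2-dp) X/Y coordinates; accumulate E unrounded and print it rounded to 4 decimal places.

At z = 0.9 mm: the 9.5×16.5 cube contributes its full rectangle; (whole slice rotated 65° about Z — lengths, areas and connectivity unchanged). The outline is a single polygon with 4 vertices. Extrusion per mm of travel: 0.6 × 0.15 / (π × 0.875²) = 0.037418. Accumulating E over each segment gives final E = 1.9452.

G0 X-14.95 Y6.97 Z0.90
G1 X0.00 Y0.00 E0.6172
G1 X4.01 Y8.61 E0.9726
G1 X-10.94 Y15.58 E1.5898
G1 X-14.95 Y6.97 E1.9452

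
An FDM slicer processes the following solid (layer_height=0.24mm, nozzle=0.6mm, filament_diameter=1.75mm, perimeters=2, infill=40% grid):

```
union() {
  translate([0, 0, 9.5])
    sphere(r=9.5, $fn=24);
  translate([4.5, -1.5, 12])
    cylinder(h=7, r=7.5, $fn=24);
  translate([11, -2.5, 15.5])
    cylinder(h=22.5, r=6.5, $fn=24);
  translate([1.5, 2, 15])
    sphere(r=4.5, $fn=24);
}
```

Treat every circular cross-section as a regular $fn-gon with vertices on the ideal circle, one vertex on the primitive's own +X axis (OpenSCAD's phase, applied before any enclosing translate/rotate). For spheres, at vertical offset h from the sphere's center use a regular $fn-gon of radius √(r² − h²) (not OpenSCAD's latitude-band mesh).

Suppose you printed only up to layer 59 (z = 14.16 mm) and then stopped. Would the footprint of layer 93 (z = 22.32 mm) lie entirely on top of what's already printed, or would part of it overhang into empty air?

part overhangs

Compare the two slices. At z = 14.16: the r=9.5 sphere contributes a regular 24-gon of circumradius √(9.5²−4.66²) = 8.279 (area = (24/2)·8.279²·sin(360°/24) = 212.86 mm²); the r=7.5 cylinder at (4.5, -1.5) contributes a regular 24-gon of circumradius 7.5 (area = (24/2)·7.500²·sin(360°/24) = 174.70 mm²); the cylinder at (11, -2.5) is absent (z outside [15.5, 38]); the r=4.5 sphere at (1.5, 2) contributes a regular 24-gon of circumradius √(4.5²−0.84²) = 4.421 (area = (24/2)·4.421²·sin(360°/24) = 60.70 mm²); Merging all regions: the regions partially overlap — summed areas 448.26 mm² minus the doubly-counted overlap 180.18 mm² gives 268.08 mm² — area = 268.08 mm². At z = 22.32: the sphere is absent (|z−center|=12.820 > r=9.5); the cylinder at (4.5, -1.5) is absent (z outside [12, 19]); the r=6.5 cylinder at (11, -2.5) gives a regular 24-gon of circumradius 6.5 (constant along its height) (area = (24/2)·6.500²·sin(360°/24) = 131.22 mm²); the sphere at (1.5, 2) does not reach this height (|z−center|=7.320 > r=4.5); Taking the union: only the r=6.5 cylinder at (11, -2.5) is present, so the union is just that shape — area = 131.22 mm². Checking containment: at z = 22.32 the cross-section extends beyond the z = 14.16 cross-section by about 67.42 mm².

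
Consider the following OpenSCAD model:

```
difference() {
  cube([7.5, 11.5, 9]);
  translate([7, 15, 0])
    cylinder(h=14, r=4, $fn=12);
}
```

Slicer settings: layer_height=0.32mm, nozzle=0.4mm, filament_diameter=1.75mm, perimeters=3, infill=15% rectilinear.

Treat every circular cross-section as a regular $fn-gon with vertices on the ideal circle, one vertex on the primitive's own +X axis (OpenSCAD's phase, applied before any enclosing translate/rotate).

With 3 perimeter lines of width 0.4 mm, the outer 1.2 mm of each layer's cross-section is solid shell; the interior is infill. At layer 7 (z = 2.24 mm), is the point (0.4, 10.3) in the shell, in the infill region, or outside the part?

At z = 2.24 mm: the 7.5×11.5 cube contributes its full rectangle; the r=4 cylinder at (7, 15) gives a regular 12-gon of circumradius 4 (constant along its height); Subtracting the remaining from the first: starting from the 7.5×11.5 cube, the r=4 cylinder at (7, 15) partially overlaps it — only the 0.68 mm² overlap (of its 48.00 mm²) is removed, clipping the outline — 1 connected region. Overall, the cross-section is a single solid region. The nearest boundary edge runs (0.00, 0.00)→(0.00, 11.50); distance from the point to it = 0.40 mm. The point is inside the cross-section, 0.40 mm from the nearest boundary — within the 1.2 mm shell band (3 × 0.4).

shell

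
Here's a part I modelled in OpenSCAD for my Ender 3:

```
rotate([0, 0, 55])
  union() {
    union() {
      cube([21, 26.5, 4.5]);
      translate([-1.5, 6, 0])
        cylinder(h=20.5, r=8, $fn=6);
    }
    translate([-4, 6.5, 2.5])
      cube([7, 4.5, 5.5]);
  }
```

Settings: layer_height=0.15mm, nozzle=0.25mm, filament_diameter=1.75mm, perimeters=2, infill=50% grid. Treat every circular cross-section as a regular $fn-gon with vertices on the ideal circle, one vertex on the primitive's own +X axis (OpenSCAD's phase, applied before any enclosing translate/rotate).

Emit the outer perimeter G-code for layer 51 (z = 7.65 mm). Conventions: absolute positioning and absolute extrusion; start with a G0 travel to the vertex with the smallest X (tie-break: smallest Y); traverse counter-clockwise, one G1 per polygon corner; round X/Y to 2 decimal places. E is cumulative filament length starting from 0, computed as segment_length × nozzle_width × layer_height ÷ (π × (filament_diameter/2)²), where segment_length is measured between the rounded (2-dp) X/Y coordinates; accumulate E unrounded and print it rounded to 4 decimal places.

G0 X-13.74 Y2.91 Z7.65
G1 X-10.36 Y-4.34 E0.1247
G1 X-2.39 Y-5.04 E0.2494
G1 X2.19 Y1.52 E0.3742
G1 X-1.19 Y8.77 E0.4989
G1 X-9.16 Y9.46 E0.6236
G1 X-13.74 Y2.91 E0.7482

At z = 7.65 mm: the cube does not reach this height (z outside [0, 4.5]); the r=8 cylinder at (-1.5, 6) contributes a regular 6-gon of circumradius 8; Combining (union): only the r=8 cylinder at (-1.5, 6) is present, so the union is just that shape — 1 connected region; the cube at (-4, 6.5) (footprint 7×4.5) is included at this height; Taking the union: the 7×4.5 cube at (-4, 6.5) lies entirely inside that combined region, so the union is just that combined region — 1 connected region; (rotated 55° about Z; rotation is an isometry so areas/perimeters/island counts are preserved). The outline is a single polygon with 6 vertices. Extrusion per mm of travel: 0.25 × 0.15 / (π × 0.875²) = 0.015591. Accumulating E over each segment gives final E = 0.7482.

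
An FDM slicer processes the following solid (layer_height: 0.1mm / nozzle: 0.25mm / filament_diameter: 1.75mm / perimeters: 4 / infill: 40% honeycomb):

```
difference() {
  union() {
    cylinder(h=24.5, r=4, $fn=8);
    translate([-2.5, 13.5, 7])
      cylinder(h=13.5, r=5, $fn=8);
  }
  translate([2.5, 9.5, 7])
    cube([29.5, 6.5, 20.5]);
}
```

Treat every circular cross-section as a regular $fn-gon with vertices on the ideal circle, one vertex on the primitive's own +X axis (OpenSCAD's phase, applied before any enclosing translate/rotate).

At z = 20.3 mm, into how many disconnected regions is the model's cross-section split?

2

At z = 20.3 mm: the r=4 cylinder contributes a regular 8-gon of circumradius 4; the cylinder at (-2.5, 13.5): section is a regular 8-gon, circumradius r=5; Taking the union: the 2 present regions are separate (no shared area or edge), so areas and boundary lengths simply add and each stays a separate island — 2 connected regions; the 29.5×6.5 cube at (2.5, 9.5) contributes its full rectangle; Taking the first minus the rest: starting from the result so far, the 29.5×6.5 cube at (2.5, 9.5) misses the remaining region (no effect) — 2 connected regions. The result has 2 disconnected regions.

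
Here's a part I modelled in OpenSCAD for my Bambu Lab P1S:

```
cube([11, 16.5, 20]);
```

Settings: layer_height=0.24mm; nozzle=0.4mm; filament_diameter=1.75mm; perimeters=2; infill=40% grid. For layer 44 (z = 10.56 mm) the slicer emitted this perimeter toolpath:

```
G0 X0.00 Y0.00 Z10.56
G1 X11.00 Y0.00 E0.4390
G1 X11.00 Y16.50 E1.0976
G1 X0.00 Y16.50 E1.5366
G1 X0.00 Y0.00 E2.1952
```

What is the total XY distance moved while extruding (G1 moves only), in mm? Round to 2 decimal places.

Sum the Euclidean lengths of each G1 segment: total = 55.00 mm.

55.00 mm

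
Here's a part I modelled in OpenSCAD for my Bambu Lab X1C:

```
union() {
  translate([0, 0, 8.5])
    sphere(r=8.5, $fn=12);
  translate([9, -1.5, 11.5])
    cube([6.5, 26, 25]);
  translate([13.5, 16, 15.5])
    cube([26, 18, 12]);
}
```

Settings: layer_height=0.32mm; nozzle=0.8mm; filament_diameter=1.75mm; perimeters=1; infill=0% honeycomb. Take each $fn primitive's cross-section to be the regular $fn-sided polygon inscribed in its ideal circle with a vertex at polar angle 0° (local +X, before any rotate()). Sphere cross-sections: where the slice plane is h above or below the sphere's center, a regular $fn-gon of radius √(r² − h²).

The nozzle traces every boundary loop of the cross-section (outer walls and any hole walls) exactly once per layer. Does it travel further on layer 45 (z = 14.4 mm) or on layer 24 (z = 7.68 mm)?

layer 45 (z = 14.4 mm)

Layer 45 (z = 14.4): the r=8.5 sphere slices to a regular 12-gon of circumradius 6.119 (√(r²−h²) with h=5.9 from center) (perimeter = 2·12·6.119·sin(180°/12) = 38.01 mm); the 6.5×26 cube at (9, -1.5) contributes its full rectangle (perimeter 65.00 mm); the cube at (13.5, 16) is not intersected at this z (z outside [15.5, 27.5]); Merging all regions: the 2 present regions are separate (no shared area or edge), so areas and boundary lengths simply add and each stays a separate island — boundary = 103.01 mm. So its perimeter = 103.01 mm. Layer 24 (z = 7.68): the sphere: section is a regular 12-gon, circumradius = √(r²−h²) = √(8.5²−0.82²) = 8.460 (perimeter = 2·12·8.460·sin(180°/12) = 52.55 mm); the cube at (9, -1.5) is absent (z outside [11.5, 36.5]); the cube at (13.5, 16) does not reach this height (z outside [15.5, 27.5]); Combining (union): only the r=8.5 sphere is present, so the union is just that shape — boundary = 52.55 mm. So its perimeter = 52.55 mm. Layer 45 is larger (103.01 vs 52.55 mm).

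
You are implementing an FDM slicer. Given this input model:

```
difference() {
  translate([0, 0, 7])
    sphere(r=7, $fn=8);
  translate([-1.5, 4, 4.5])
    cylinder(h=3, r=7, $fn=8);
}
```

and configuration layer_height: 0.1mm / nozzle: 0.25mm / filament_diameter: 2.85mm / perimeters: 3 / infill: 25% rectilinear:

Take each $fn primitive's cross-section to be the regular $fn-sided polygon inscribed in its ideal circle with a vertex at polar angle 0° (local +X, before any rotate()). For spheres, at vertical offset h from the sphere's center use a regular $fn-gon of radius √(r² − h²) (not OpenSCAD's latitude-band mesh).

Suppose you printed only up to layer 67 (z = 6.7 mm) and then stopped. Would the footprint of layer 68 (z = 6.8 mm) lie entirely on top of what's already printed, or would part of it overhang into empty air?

entirely on top

Compare the two slices. At z = 6.7: the sphere: section is a regular 8-gon, circumradius = √(r²−h²) = √(7²−0.3²) = 6.994 (area = (8/2)·6.994²·sin(360°/8) = 138.34 mm²); the r=7 cylinder at (-1.5, 4) contributes a regular 8-gon of circumradius 7 (area = (8/2)·7.000²·sin(360°/8) = 138.59 mm²); Taking the first minus the rest: starting from the r=7 sphere (138.34 mm²), the r=7 cylinder at (-1.5, 4) partially overlaps it — only the 83.09 mm² overlap (of its 138.59 mm²) is removed, clipping the outline — area = 55.25 mm². At z = 6.8: the r=7 sphere slices to a regular 8-gon of circumradius 6.997 (√(r²−h²) with h=0.2 from center) (area = (8/2)·6.997²·sin(360°/8) = 138.48 mm²); the r=7 cylinder at (-1.5, 4) contributes a regular 8-gon of circumradius 7 (area = (8/2)·7.000²·sin(360°/8) = 138.59 mm²); Taking the first minus the rest: starting from the r=7 sphere (138.48 mm²), the r=7 cylinder at (-1.5, 4) partially overlaps it — only the 83.15 mm² overlap (of its 138.59 mm²) is removed, clipping the outline — area = 55.33 mm². Checking containment: the cross-section at z = 6.8 is a subset of the cross-section at z = 6.7.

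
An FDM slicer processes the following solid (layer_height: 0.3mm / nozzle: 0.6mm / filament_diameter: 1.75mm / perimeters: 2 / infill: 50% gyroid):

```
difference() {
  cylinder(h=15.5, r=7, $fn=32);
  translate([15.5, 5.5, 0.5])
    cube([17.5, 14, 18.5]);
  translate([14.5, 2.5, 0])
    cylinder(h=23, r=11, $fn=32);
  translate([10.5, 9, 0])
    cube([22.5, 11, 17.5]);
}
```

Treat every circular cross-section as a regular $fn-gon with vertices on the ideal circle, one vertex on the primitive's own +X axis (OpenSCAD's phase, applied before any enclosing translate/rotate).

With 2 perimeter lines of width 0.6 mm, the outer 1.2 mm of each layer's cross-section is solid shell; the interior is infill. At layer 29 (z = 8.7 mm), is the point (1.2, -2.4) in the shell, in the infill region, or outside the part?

At z = 8.7 mm: the r=7 cylinder gives a regular 32-gon of circumradius 7 (constant along its height); the cube at (15.5, 5.5) is present — its section is the full 17.5×14 rectangle; the cylinder at (14.5, 2.5): section is a regular 32-gon, circumradius r=11; the cube at (10.5, 9) (footprint 22.5×11) is included at this height; After the difference (first − rest): starting from the r=7 cylinder, the 17.5×14 cube at (15.5, 5.5) misses the remaining region (no effect); the r=11 cylinder at (14.5, 2.5) partially overlaps it — only the 21.82 mm² overlap (of its 377.69 mm²) is removed, clipping the outline; the 22.5×11 cube at (10.5, 9) misses the remaining region (no effect) — 1 connected region. Overall, the cross-section is a single solid region. The nearest boundary edge runs (3.71, 0.35)→(4.34, -1.71); distance from the point to it = 3.20 mm. The point is inside the cross-section and 3.20 mm from the nearest boundary — more than the 1.2 mm shell width (2 × 0.6), so it's in the infill interior.

infill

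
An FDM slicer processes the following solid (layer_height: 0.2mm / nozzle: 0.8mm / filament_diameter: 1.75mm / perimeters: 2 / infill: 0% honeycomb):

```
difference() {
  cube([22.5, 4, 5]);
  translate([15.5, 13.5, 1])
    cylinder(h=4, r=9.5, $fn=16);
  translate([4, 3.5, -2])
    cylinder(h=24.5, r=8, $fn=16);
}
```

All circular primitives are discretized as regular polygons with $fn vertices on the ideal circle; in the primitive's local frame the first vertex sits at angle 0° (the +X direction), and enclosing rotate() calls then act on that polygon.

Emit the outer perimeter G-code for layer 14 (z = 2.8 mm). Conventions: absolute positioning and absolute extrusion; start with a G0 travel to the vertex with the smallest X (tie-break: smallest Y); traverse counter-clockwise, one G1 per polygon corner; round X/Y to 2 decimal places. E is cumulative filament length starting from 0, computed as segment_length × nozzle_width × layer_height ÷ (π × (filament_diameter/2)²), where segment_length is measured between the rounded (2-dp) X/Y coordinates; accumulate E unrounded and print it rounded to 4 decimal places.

At z = 2.8 mm: the cube (footprint 22.5×4) is included at this height; the cylinder at (15.5, 13.5): section is a regular 16-gon, circumradius r=9.5; the cylinder at (4, 3.5): section is a regular 16-gon, circumradius r=8; Subtracting the remaining from the first: starting from the 22.5×4 cube, the r=9.5 cylinder at (15.5, 13.5) misses the remaining region (no effect); the r=8 cylinder at (4, 3.5) partially overlaps it — only the 46.71 mm² overlap (of its 195.93 mm²) is removed, clipping the outline — 1 connected region. The outline is a single polygon with 6 vertices. Extrusion per mm of travel: 0.8 × 0.2 / (π × 0.875²) = 0.066520. Accumulating E over each segment gives final E = 2.0061.

G0 X11.10 Y0.00 Z2.80
G1 X22.50 Y0.00 E0.7583
G1 X22.50 Y4.00 E1.0244
G1 X11.90 Y4.00 E1.7295
G1 X12.00 Y3.50 E1.7634
G1 X11.39 Y0.44 E1.9710
G1 X11.10 Y0.00 E2.0061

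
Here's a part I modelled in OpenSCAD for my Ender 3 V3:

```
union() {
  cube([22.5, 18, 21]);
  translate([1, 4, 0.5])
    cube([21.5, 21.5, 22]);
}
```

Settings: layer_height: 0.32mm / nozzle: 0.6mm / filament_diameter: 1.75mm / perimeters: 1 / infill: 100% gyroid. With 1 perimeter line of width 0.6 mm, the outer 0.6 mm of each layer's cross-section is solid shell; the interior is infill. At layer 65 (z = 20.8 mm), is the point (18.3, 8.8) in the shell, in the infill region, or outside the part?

infill

At z = 20.8 mm: the cube (footprint 22.5×18) is included at this height; the 21.5×21.5 cube at (1, 4) contributes its full rectangle; Combining (union): the regions partially overlap (shared area 301.00 mm²), so overlapping operands fuse into one piece — 1 connected region. Overall, the cross-section is a single solid region. The nearest boundary edge runs (22.50, 18.00)→(22.50, 4.00); distance from the point to it = 4.20 mm. The point is inside the cross-section and 4.20 mm from the nearest boundary — more than the 0.6 mm shell width (1 × 0.6), so it's in the infill interior.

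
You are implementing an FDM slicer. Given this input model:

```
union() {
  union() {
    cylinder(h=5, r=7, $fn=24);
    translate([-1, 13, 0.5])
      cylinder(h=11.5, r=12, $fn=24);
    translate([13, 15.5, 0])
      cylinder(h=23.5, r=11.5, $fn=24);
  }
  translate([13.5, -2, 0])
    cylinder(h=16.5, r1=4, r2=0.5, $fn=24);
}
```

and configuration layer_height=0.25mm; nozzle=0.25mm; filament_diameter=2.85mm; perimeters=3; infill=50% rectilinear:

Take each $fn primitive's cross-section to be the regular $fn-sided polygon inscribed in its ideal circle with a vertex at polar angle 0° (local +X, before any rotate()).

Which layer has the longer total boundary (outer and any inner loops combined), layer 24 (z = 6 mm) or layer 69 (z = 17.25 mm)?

layer 24 (z = 6 mm)

Layer 24 (z = 6): the cylinder is not intersected at this z (z outside [0, 5]); the cylinder at (-1, 13): section is a regular 24-gon, circumradius r=12 (perimeter = 2·24·12.000·sin(180°/24) = 75.18 mm); the r=11.5 cylinder at (13, 15.5) contributes a regular 24-gon of circumradius 11.5 (perimeter = 2·24·11.500·sin(180°/24) = 72.05 mm); Taking the union: the regions partially overlap (shared area 118.30 mm²), so the edge portions inside another operand are dropped and the merged outline is re-measured after clipping — boundary = 104.26 mm; the cone at (13.5, -2): at t=0.364 of its height the radius interpolates to r₁+(r₂−r₁)t = 2.727, giving a regular 24-gon of that circumradius (perimeter = 2·24·2.727·sin(180°/24) = 17.09 mm); Merging all regions: the 2 present regions are separate (no shared area or edge), so areas and boundary lengths simply add and each stays a separate island — boundary = 121.34 mm. So its perimeter = 121.34 mm. Layer 69 (z = 17.25): the cylinder does not reach this height (z outside [0, 5]); the cylinder at (-1, 13) does not reach this height (z outside [0.5, 12]); the cylinder at (13, 15.5): section is a regular 24-gon, circumradius r=11.5 (perimeter = 2·24·11.500·sin(180°/24) = 72.05 mm); Taking the union: only the r=11.5 cylinder at (13, 15.5) is present, so the union is just that shape — boundary = 72.05 mm; the cone at (13.5, -2) is absent (z outside [0, 16.5]); Combining (union): only the result so far is present, so the union is just that shape — boundary = 72.05 mm. So its perimeter = 72.05 mm. Layer 24 is larger (121.34 vs 72.05 mm).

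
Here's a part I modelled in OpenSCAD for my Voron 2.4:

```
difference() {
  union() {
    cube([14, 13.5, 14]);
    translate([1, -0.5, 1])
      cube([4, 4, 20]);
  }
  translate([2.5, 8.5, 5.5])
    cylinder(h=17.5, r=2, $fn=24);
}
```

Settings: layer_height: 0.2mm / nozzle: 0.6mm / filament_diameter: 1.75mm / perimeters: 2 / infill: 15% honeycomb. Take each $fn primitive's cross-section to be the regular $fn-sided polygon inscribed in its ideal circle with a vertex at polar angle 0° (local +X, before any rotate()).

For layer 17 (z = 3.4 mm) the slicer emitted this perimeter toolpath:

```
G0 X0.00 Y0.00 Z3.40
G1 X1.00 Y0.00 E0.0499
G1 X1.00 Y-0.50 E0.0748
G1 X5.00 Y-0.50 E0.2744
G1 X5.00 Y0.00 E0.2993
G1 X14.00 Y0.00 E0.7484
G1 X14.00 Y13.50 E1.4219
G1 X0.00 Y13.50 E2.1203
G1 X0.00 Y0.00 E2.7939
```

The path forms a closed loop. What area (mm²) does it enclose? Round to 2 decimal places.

191.00 mm²

Apply the shoelace formula to the sequence of (X, Y) vertices; enclosed area = 191.00 mm².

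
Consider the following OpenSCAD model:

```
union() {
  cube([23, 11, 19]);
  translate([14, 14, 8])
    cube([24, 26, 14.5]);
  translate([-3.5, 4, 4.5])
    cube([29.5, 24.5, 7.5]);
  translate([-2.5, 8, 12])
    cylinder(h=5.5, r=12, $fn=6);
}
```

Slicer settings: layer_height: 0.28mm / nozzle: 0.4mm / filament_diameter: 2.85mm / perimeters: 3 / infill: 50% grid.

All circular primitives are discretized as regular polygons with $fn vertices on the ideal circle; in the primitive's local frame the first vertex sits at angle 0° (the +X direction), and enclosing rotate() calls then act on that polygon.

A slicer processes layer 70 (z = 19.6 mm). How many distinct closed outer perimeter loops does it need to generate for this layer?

1

At z = 19.6 mm: the cube is not intersected at this z (z outside [0, 19]); the 24×26 cube at (14, 14) contributes its full rectangle; the cube at (-3.5, 4) is absent (z outside [4.5, 12]); the cylinder at (-2.5, 8) is absent (z outside [12, 17.5]); Combining (union): only the 24×26 cube at (14, 14) is present, so the union is just that shape — 1 connected region. The result has 1 disconnected region.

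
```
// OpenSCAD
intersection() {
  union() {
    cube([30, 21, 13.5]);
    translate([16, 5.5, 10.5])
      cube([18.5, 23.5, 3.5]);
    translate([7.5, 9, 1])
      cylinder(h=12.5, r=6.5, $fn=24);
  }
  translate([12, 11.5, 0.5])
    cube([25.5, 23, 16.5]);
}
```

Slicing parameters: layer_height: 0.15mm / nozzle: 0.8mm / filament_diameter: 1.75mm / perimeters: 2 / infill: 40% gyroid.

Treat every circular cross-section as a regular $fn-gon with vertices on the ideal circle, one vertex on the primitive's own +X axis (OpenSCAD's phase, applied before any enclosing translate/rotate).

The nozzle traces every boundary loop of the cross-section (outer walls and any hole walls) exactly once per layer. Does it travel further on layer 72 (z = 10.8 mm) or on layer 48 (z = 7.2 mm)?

Layer 72 (z = 10.8): the cube is present — its section is the full 30×21 rectangle (perimeter 102.00 mm); the cube at (16, 5.5) is present — its section is the full 18.5×23.5 rectangle (perimeter 84.00 mm); the r=6.5 cylinder at (7.5, 9) contributes a regular 24-gon of circumradius 6.5 (perimeter = 2·24·6.500·sin(180°/24) = 40.72 mm); Combining (union): the regions partially overlap (shared area 348.22 mm²), so the edge portions inside another operand are dropped and the merged outline is re-measured after clipping — boundary = 127.00 mm; the 25.5×23 cube at (12, 11.5) contributes its full rectangle (perimeter 97.00 mm); Taking the intersection: the 25.5×23 cube at (12, 11.5) partially overlaps that combined region; clipping to the common part keeps 361.75 mm² — boundary = 80.00 mm. So its perimeter = 80.00 mm. Layer 48 (z = 7.2): the cube is present — its section is the full 30×21 rectangle (perimeter 102.00 mm); the cube at (16, 5.5) is not intersected at this z (z outside [10.5, 14]); the r=6.5 cylinder at (7.5, 9) gives a regular 24-gon of circumradius 6.5 (constant along its height) (perimeter = 2·24·6.500·sin(180°/24) = 40.72 mm); Taking the union: the r=6.5 cylinder at (7.5, 9) lies entirely inside the 30×21 cube, so the union is just the 30×21 cube — boundary = 102.00 mm; the cube at (12, 11.5) (footprint 25.5×23) is included at this height (perimeter 97.00 mm); After intersecting: the 25.5×23 cube at (12, 11.5) partially overlaps the result so far; clipping to the common part keeps 171.00 mm² — boundary = 55.00 mm. So its perimeter = 55.00 mm. Layer 72 is larger (80.00 vs 55.00 mm).

layer 72 (z = 10.8 mm)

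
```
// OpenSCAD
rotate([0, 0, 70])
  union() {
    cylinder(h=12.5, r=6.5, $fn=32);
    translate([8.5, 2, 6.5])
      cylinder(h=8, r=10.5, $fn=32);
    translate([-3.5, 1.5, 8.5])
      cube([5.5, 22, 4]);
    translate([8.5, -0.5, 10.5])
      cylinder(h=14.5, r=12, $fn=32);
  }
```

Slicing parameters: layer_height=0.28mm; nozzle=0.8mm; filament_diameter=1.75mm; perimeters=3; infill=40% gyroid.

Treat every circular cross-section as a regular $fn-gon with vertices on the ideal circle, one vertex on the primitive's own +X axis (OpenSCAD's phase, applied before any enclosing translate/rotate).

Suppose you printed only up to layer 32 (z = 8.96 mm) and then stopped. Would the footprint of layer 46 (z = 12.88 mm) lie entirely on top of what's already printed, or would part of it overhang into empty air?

part overhangs

Compare the two slices. At z = 8.96: the cylinder: section is a regular 32-gon, circumradius r=6.5 (area = (32/2)·6.500²·sin(360°/32) = 131.88 mm²); the cylinder at (8.5, 2): section is a regular 32-gon, circumradius r=10.5 (area = (32/2)·10.500²·sin(360°/32) = 344.14 mm²); the cube at (-3.5, 1.5) (footprint 5.5×22) is included at this height (area 121.00 mm²); the cylinder at (8.5, -0.5) is absent (z outside [10.5, 25]); Merging all regions: the regions partially overlap — summed areas 597.02 mm² minus the doubly-counted overlap 111.80 mm² gives 485.22 mm² — area = 485.22 mm²; (rotated 70° about Z; rotation is an isometry so areas/perimeters/island counts are preserved). At z = 12.88: the cylinder does not reach this height (z outside [0, 12.5]); the cylinder at (8.5, 2): section is a regular 32-gon, circumradius r=10.5 (area = (32/2)·10.500²·sin(360°/32) = 344.14 mm²); the cube at (-3.5, 1.5) is absent (z outside [8.5, 12.5]); the cylinder at (8.5, -0.5): section is a regular 32-gon, circumradius r=12 (area = (32/2)·12.000²·sin(360°/32) = 449.49 mm²); Merging all regions: the regions partially overlap — summed areas 793.63 mm² minus the doubly-counted overlap 330.44 mm² gives 463.19 mm² — area = 463.19 mm²; (whole slice rotated 70° about Z — lengths, areas and connectivity unchanged). Checking containment: at z = 12.88 the cross-section extends beyond the z = 8.96 cross-section by about 95.63 mm².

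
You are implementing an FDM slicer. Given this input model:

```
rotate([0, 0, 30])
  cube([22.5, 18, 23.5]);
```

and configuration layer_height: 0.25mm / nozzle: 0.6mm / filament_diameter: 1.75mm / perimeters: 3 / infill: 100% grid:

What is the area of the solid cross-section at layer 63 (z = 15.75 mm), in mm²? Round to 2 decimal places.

405.00 mm²

At z = 15.75 mm: the cube (footprint 22.5×18) is included at this height (area 405.00 mm²); (rotated 30° about Z; rotation is an isometry so areas/perimeters/island counts are preserved). Overall, the cross-section is a single solid region. Net area = 405.00 mm².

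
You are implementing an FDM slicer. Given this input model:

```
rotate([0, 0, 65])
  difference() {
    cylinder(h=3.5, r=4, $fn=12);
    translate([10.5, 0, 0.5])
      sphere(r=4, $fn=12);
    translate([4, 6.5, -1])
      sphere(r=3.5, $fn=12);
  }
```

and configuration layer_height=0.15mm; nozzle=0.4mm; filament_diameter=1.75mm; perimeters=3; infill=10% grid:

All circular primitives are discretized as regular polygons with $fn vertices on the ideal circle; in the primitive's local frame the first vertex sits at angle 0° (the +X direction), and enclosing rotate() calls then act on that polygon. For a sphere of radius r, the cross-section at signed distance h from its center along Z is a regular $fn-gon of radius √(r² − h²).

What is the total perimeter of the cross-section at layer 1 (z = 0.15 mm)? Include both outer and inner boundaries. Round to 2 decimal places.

At z = 0.15 mm: the r=4 cylinder contributes a regular 12-gon of circumradius 4 (perimeter = 2·12·4.000·sin(180°/12) = 24.85 mm); the r=4 sphere at (10.5, 0) contributes a regular 12-gon of circumradius √(4²−0.35²) = 3.985 (perimeter = 2·12·3.985·sin(180°/12) = 24.75 mm); the r=3.5 sphere at (4, 6.5) contributes a regular 12-gon of circumradius √(3.5²−1.15²) = 3.306 (perimeter = 2·12·3.306·sin(180°/12) = 20.53 mm); Subtracting the remaining from the first: starting from the r=4 cylinder, the r=4 sphere at (10.5, 0) misses the remaining region (no effect); the r=3.5 sphere at (4, 6.5) misses the remaining region (no effect) — boundary = 24.85 mm; (whole slice rotated 65° about Z — lengths, areas and connectivity unchanged). Overall, the cross-section is a single solid region. Total boundary length (outer) = 24.85 mm.

24.85 mm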